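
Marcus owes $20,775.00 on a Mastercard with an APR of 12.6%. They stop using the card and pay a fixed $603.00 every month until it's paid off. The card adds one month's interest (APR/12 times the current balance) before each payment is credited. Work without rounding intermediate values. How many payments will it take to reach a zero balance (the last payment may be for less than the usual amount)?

43 months

Monthly rate r = 12.6%/12 = 1.05% = 0.0105.
Recurrence: B ← B·(1+r) − $603.00.
Month 1: interest $218.14; balance after payment $20,390.14.
Month 2: interest $214.10; balance after payment $20,001.23.
Closed form: n = −ln(1 − rB₀/P)/ln(1+r) = −ln(0.63825)/ln(1.0105) ≈ 42.989, so the balance reaches zero during payment 43.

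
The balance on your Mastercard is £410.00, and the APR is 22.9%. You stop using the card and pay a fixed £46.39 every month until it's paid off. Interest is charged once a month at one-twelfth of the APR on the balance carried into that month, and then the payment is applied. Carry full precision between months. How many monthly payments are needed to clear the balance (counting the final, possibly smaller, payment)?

10 payments

Monthly rate r = 22.9%/12 = 1.90833% = 0.0190833.
Recurrence: B ← B·(1+r) − £46.39.
Month 1: interest £7.82; balance after payment £371.43.
Month 2: interest £7.09; balance after payment £332.13.
Closed form: n = −ln(1 − rB₀/P)/ln(1+r) = −ln(0.83134)/ln(1.01908) ≈ 9.772, so the balance reaches zero during payment 10.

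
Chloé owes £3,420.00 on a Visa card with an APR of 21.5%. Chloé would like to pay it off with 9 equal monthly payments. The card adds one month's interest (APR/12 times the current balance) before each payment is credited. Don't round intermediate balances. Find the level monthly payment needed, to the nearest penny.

Monthly rate r = 21.5%/12 = 1.79167% = 0.0179167.
Level-payment amortization: P = B₀·r / (1 − (1+r)^(−n)) = 3420.00·0.0179167 / (1 − 1.01792^(−9)).
Denominator 1 − (1+r)^(−9) = 0.147704937.
P = 61.275 / 0.147704937 ≈ 414.85.

£414.85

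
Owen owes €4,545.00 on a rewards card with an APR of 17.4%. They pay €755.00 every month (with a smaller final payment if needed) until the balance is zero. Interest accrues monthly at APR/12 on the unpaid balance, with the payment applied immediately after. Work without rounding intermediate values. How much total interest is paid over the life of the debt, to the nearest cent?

€246.34

Monthly rate r = 17.4%/12 = 1.45% = 0.0145.
Payoff takes n = ⌈−ln(1 − rB₀/P)/ln(1+r)⌉ = ⌈6.345⌉ = 7 payments; the last is €261.34.
Total paid = 6·€755.00 + €261.34 = €4,791.34.
Total interest = total paid − principal = €4,791.34 − €4,545.00 = €246.34.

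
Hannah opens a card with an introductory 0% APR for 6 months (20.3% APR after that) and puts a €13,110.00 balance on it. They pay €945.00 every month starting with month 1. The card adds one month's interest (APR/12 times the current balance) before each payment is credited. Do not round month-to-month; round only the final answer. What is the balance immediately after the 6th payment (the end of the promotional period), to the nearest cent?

Promo months 1–6 at r₀ = 0%/12 = 0; months 7+ at r₁ = 20.3%/12 = 0.0169167.
After month 6 (no interest yet): B = €13,110.00 − 6·€945.00 = €7,440.00.

€7,440.00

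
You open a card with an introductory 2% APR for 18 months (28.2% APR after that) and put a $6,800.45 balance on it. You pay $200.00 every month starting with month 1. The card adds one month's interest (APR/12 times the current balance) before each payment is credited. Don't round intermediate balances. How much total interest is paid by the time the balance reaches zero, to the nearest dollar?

$1,117

Promo months 1–18 at r₀ = 2%/12 = 0.00166667; months 19+ at r₁ = 28.2%/12 = 0.0235.
After month 18: iterate B ← B·(1+r₀) − $200.00 for 18 months → $3,355.92.
Then at r₁ with $200.00/mo: n₂ = −ln(1 − r₁·B/P)/ln(1+r₁) ≈ 21.59 → 22 more payments.
Total paid = 39·$200.00 + $117.79 = $7,917.79; interest = $7,917.79 − $6,800.45 = $1,117.34.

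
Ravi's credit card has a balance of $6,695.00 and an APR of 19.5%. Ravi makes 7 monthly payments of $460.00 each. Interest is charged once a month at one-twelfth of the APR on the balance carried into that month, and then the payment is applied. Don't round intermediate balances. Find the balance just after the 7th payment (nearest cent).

$4,113.41

Monthly rate r = 19.5%/12 = 1.625% = 0.01625.
Each month: B ← B·(1+r) − $460.00.
Month 1: interest $108.79; balance after payment $6,343.79.
Month 2: interest $103.09; balance after payment $5,986.88.
Month 3: interest $97.29; balance after payment $5,624.17.
Month 4: interest $91.39; balance after payment $5,255.56.
Month 5: interest $85.40; balance after payment $4,880.96.
Month 6: interest $79.32; balance after payment $4,500.28.
Month 7: interest $73.13; balance after payment $4,113.41.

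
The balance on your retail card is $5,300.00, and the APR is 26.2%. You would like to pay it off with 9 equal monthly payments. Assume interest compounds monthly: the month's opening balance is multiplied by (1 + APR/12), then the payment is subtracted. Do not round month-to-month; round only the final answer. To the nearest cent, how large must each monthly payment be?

$655.03

Monthly rate r = 26.2%/12 = 2.18333% = 0.0218333.
Level-payment amortization: P = B₀·r / (1 − (1+r)^(−n)) = 5300.00·0.0218333 / (1 − 1.02183^(−9)).
Denominator 1 − (1+r)^(−9) = 0.176659634.
P = 115.717 / 0.176659634 ≈ 655.03.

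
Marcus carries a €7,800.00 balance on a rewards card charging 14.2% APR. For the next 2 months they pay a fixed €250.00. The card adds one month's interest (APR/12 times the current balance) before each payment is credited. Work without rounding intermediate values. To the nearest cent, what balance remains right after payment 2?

€7,482.73

Monthly rate r = 14.2%/12 = 1.18333% = 0.0118333.
Each month: B ← B·(1+r) − €250.00.
Month 1: interest €92.30; balance after payment €7,642.30.
Month 2: interest €90.43; balance after payment €7,482.73.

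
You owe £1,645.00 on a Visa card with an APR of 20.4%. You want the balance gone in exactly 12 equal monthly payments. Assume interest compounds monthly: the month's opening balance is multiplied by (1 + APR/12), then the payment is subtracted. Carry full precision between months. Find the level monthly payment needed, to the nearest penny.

£152.70

Monthly rate r = 20.4%/12 = 1.7% = 0.017.
Level-payment amortization: P = B₀·r / (1 − (1+r)^(−n)) = 1645.00·0.017 / (1 − 1.017^(−12)).
Denominator 1 − (1+r)^(−12) = 0.183138242.
P = 27.965 / 0.183138242 ≈ 152.70.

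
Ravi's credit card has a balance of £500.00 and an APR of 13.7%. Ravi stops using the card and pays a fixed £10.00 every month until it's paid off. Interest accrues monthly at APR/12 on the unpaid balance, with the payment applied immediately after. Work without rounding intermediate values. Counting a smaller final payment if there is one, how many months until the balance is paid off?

Monthly rate r = 13.7%/12 = 1.14167% = 0.0114167.
Recurrence: B ← B·(1+r) − £10.00.
Month 1: interest £5.71; balance after payment £495.71.
Month 2: interest £5.66; balance after payment £491.37.
Closed form: n = −ln(1 − rB₀/P)/ln(1+r) = −ln(0.42917)/ln(1.01142) ≈ 74.516, so the balance reaches zero during payment 75.

75 months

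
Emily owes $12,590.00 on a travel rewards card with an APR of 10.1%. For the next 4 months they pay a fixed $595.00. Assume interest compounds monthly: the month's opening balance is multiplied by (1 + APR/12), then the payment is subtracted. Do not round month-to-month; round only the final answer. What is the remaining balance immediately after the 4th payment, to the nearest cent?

$10,609.03

Monthly rate r = 10.1%/12 = 0.841667% = 0.00841667.
Each month: B ← B·(1+r) − $595.00.
Month 1: interest $105.97; balance after payment $12,100.97.
Month 2: interest $101.85; balance after payment $11,607.82.
Month 3: interest $97.70; balance after payment $11,110.51.
Month 4: interest $93.51; balance after payment $10,609.03.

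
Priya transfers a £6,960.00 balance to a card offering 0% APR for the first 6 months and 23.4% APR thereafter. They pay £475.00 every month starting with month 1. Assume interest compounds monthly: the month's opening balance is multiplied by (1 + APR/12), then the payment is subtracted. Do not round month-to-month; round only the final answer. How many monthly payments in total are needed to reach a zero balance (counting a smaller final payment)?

Promo months 1–6 at r₀ = 0%/12 = 0; months 7+ at r₁ = 23.4%/12 = 0.0195.
After month 6 (no interest yet): B = £6,960.00 − 6·£475.00 = £4,110.00.
Then at r₁ with £475.00/mo: n₂ = −ln(1 − r₁·B/P)/ln(1+r₁) ≈ 9.57 → 10 more payments.

16 months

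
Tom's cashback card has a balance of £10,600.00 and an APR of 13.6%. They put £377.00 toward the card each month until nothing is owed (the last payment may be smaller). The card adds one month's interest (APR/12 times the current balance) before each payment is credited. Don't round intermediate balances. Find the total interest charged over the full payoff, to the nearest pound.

£2,236

Monthly rate r = 13.6%/12 = 1.13333% = 0.0113333.
Payoff takes n = ⌈−ln(1 − rB₀/P)/ln(1+r)⌉ = ⌈34.046⌉ = 35 payments; the last is £17.55.
Total paid = 34·£377.00 + £17.55 = £12,835.55.
Total interest = total paid − principal = £12,835.55 − £10,600.00 = £2,235.55.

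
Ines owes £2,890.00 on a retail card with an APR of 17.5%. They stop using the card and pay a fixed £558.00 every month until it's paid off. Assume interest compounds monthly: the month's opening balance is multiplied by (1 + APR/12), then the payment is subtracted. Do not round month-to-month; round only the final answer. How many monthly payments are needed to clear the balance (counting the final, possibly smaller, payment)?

Monthly rate r = 17.5%/12 = 1.45833% = 0.0145833.
Recurrence: B ← B·(1+r) − £558.00.
Month 1: interest £42.15; balance after payment £2,374.15.
Month 2: interest £34.62; balance after payment £1,850.77.
Month 3: interest £26.99; balance after payment £1,319.76.
Month 4: interest £19.25; balance after payment £781.01.
Month 5: interest £11.39; balance after payment £234.40.
Month 6: interest £3.42; balance after payment £0.00.

6 payments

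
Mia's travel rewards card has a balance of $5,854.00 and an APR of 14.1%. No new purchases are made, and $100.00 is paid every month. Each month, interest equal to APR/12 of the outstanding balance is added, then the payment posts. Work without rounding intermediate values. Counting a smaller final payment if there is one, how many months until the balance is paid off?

100 payments

Monthly rate r = 14.1%/12 = 1.175% = 0.01175.
Recurrence: B ← B·(1+r) − $100.00.
Month 1: interest $68.78; balance after payment $5,822.78.
Month 2: interest $68.42; balance after payment $5,791.20.
Closed form: n = −ln(1 − rB₀/P)/ln(1+r) = −ln(0.31216)/ln(1.01175) ≈ 99.667, so the balance reaches zero during payment 100.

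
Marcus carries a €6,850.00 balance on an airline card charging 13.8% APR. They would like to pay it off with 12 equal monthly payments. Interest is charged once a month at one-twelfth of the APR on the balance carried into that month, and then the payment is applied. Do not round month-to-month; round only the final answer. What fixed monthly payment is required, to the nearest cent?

Monthly rate r = 13.8%/12 = 1.15% = 0.0115.
Level-payment amortization: P = B₀·r / (1 − (1+r)^(−n)) = 6850.00·0.0115 / (1 − 1.0115^(−12)).
Denominator 1 − (1+r)^(−12) = 0.128215075.
P = 78.775 / 0.128215075 ≈ 614.40.

€614.40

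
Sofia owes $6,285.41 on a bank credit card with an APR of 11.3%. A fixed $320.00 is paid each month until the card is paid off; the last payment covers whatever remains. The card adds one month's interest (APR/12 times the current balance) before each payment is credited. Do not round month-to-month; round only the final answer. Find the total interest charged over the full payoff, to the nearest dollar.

$698

Monthly rate r = 11.3%/12 = 0.941667% = 0.00941667.
Payoff takes n = ⌈−ln(1 − rB₀/P)/ln(1+r)⌉ = ⌈21.821⌉ = 22 payments; the last is $262.94.
Total paid = 21·$320.00 + $262.94 = $6,982.94.
Total interest = total paid − principal = $6,982.94 − $6,285.41 = $697.53.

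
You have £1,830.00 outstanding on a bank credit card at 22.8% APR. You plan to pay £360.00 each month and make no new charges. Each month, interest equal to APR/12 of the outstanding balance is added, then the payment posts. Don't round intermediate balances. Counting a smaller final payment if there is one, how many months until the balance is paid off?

6 months

Monthly rate r = 22.8%/12 = 1.9% = 0.019.
Recurrence: B ← B·(1+r) − £360.00.
Month 1: interest £34.77; balance after payment £1,504.77.
Month 2: interest £28.59; balance after payment £1,173.36.
Month 3: interest £22.29; balance after payment £835.65.
Month 4: interest £15.88; balance after payment £491.53.
Month 5: interest £9.34; balance after payment £140.87.
Month 6: interest £2.68; balance after payment £0.00.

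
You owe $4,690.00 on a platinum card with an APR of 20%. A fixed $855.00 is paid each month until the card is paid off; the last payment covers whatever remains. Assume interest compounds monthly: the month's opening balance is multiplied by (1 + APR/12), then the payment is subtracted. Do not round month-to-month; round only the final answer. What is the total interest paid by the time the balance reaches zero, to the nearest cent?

$270.42

Monthly rate r = 20%/12 = 1.66667% = 0.0166667.
Payoff takes n = ⌈−ln(1 − rB₀/P)/ln(1+r)⌉ = ⌈5.800⌉ = 6 payments; the last is $685.42.
Total paid = 5·$855.00 + $685.42 = $4,960.42.
Total interest = total paid − principal = $4,960.42 − $4,690.00 = $270.42.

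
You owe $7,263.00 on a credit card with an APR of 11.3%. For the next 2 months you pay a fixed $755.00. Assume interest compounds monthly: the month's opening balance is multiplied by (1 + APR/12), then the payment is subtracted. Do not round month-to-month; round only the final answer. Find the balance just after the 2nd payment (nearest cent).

$5,883.32

Monthly rate r = 11.3%/12 = 0.941667% = 0.00941667.
Each month: B ← B·(1+r) − $755.00.
Month 1: interest $68.39; balance after payment $6,576.39.
Month 2: interest $61.93; balance after payment $5,883.32.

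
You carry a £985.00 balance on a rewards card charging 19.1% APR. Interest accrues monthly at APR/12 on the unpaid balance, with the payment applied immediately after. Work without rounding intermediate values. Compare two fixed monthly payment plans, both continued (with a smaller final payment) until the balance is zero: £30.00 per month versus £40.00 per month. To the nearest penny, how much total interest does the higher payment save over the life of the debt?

£144.47

Monthly rate r = 19.1%/12 = 1.59167% = 0.0159167.
At £30.00/mo: n = ⌈−ln(1 − rB₀/P)/ln(1+r)⌉ = 47 payments (last £24.72); total interest = total paid − £985.00 = £419.72.
At £40.00/mo: 32 payments (last £20.25); total interest £275.25.
Interest saved = £419.72 − £275.25 = £144.47.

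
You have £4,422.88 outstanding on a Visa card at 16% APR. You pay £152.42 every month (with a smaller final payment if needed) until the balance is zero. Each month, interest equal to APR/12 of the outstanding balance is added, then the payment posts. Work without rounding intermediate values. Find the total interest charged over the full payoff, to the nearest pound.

£1,207

Monthly rate r = 16%/12 = 1.33333% = 0.0133333.
Payoff takes n = ⌈−ln(1 − rB₀/P)/ln(1+r)⌉ = ⌈36.936⌉ = 37 payments; the last is £142.80.
Total paid = 36·£152.42 + £142.80 = £5,629.92.
Total interest = total paid − principal = £5,629.92 − £4,422.88 = £1,207.04.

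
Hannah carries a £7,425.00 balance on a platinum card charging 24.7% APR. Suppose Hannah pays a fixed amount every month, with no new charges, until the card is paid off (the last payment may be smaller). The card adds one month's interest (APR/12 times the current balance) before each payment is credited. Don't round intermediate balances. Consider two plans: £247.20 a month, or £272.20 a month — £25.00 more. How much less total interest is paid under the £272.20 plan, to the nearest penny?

Monthly rate r = 24.7%/12 = 2.05833% = 0.0205833.
At £247.20/mo: n = ⌈−ln(1 − rB₀/P)/ln(1+r)⌉ = 48 payments (last £65.92); total interest = total paid − £7,425.00 = £4,259.32.
At £272.20/mo: 41 payments (last £125.54); total interest £3,588.54.
Interest saved = £4,259.32 − £3,588.54 = £670.78.

£670.78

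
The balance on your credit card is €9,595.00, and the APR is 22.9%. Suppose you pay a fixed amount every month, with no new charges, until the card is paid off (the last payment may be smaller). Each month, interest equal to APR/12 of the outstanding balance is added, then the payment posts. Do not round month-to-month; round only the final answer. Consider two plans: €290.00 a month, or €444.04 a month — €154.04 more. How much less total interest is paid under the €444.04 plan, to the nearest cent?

€2,822.66

Monthly rate r = 22.9%/12 = 1.90833% = 0.0190833.
At €290.00/mo: n = ⌈−ln(1 − rB₀/P)/ln(1+r)⌉ = 53 payments (last €231.27); total interest = total paid − €9,595.00 = €5,716.27.
At €444.04/mo: 29 payments (last €55.49); total interest €2,893.61.
Interest saved = €5,716.27 − €2,893.61 = €2,822.66.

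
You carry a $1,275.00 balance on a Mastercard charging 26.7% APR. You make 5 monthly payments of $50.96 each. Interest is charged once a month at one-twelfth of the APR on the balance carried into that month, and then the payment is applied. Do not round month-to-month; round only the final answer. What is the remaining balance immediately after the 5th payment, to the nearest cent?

$1,156.90

Monthly rate r = 26.7%/12 = 2.225% = 0.02225.
Each month: B ← B·(1+r) − $50.96.
Month 1: interest $28.37; balance after payment $1,252.41.
Month 2: interest $27.87; balance after payment $1,229.31.
Month 3: interest $27.35; balance after payment $1,205.71.
Month 4: interest $26.83; balance after payment $1,181.57.
Month 5: interest $26.29; balance after payment $1,156.90.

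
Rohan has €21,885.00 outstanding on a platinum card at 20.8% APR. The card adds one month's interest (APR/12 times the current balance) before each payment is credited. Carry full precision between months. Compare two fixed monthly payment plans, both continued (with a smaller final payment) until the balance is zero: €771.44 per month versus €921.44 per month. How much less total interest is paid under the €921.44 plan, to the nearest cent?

Monthly rate r = 20.8%/12 = 1.73333% = 0.0173333.
At €771.44/mo: n = ⌈−ln(1 − rB₀/P)/ln(1+r)⌉ = 40 payments (last €294.87); total interest = total paid − €21,885.00 = €8,496.03.
At €921.44/mo: 31 payments (last €802.10); total interest €6,560.30.
Interest saved = €8,496.03 − €6,560.30 = €1,935.73.

€1,935.73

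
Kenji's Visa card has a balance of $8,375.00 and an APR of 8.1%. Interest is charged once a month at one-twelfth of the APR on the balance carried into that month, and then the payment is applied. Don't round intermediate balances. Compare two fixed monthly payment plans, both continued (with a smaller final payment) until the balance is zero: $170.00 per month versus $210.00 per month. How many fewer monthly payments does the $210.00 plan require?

14 fewer payments

Monthly rate r = 8.1%/12 = 0.675% = 0.00675.
At $170.00/mo: n = ⌈−ln(1 − rB₀/P)/ln(1+r)⌉ = 61 payments (last $16.01); total interest = total paid − $8,375.00 = $1,841.01.
At $210.00/mo: 47 payments (last $129.83); total interest $1,414.83.
Payments saved = 61 − 47 = 14.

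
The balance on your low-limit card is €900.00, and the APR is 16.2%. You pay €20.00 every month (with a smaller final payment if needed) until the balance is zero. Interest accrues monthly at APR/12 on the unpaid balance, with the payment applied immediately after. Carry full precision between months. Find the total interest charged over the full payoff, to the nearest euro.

€495

Monthly rate r = 16.2%/12 = 1.35% = 0.0135.
Payoff takes n = ⌈−ln(1 − rB₀/P)/ln(1+r)⌉ = ⌈69.742⌉ = 70 payments; the last is €14.87.
Total paid = 69·€20.00 + €14.87 = €1,394.87.
Total interest = total paid − principal = €1,394.87 − €900.00 = €494.87.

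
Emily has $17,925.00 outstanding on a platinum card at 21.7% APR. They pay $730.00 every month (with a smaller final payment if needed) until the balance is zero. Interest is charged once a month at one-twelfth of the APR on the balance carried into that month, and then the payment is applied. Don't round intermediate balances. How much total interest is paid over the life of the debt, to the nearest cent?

$5,988.08

Monthly rate r = 21.7%/12 = 1.80833% = 0.0180833.
Payoff takes n = ⌈−ln(1 − rB₀/P)/ln(1+r)⌉ = ⌈32.756⌉ = 33 payments; the last is $553.08.
Total paid = 32·$730.00 + $553.08 = $23,913.08.
Total interest = total paid − principal = $23,913.08 − $17,925.00 = $5,988.08.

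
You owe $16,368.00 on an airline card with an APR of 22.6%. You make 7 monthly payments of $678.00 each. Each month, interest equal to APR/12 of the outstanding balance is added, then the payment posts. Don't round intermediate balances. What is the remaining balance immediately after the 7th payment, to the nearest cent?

Monthly rate r = 22.6%/12 = 1.88333% = 0.0188333.
Each month: B ← B·(1+r) − $678.00.
Month 1: interest $308.26; balance after payment $15,998.26.
Month 2: interest $301.30; balance after payment $15,621.56.
Month 3: interest $294.21; balance after payment $15,237.77.
Month 4: interest $286.98; balance after payment $14,846.75.
Month 5: interest $279.61; balance after payment $14,448.36.
Month 6: interest $272.11; balance after payment $14,042.47.
Month 7: interest $264.47; balance after payment $13,628.94.

$13,628.94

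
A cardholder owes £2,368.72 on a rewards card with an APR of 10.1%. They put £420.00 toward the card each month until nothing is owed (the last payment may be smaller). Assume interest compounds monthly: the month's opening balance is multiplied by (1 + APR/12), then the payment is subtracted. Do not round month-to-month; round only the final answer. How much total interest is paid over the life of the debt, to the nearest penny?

£68.54

Monthly rate r = 10.1%/12 = 0.841667% = 0.00841667.
Payoff takes n = ⌈−ln(1 − rB₀/P)/ln(1+r)⌉ = ⌈5.802⌉ = 6 payments; the last is £337.26.
Total paid = 5·£420.00 + £337.26 = £2,437.26.
Total interest = total paid − principal = £2,437.26 − £2,368.72 = £68.54.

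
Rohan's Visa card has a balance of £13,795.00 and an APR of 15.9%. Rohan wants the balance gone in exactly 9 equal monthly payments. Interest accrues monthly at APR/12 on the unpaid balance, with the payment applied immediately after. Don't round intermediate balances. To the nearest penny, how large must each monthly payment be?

£1,636.11

Monthly rate r = 15.9%/12 = 1.325% = 0.01325.
Level-payment amortization: P = B₀·r / (1 − (1+r)^(−n)) = 13795.00·0.01325 / (1 − 1.01325^(−9)).
Denominator 1 − (1+r)^(−9) = 0.111718764.
P = 182.784 / 0.111718764 ≈ 1636.11.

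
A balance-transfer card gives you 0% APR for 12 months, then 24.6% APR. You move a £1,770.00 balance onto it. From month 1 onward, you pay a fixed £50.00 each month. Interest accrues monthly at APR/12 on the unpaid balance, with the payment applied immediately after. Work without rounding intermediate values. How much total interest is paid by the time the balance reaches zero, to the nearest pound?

£440

Promo months 1–12 at r₀ = 0%/12 = 0; months 13+ at r₁ = 24.6%/12 = 0.0205.
After month 12 (no interest yet): B = £1,770.00 − 12·£50.00 = £1,170.00.
Then at r₁ with £50.00/mo: n₂ = −ln(1 − r₁·B/P)/ln(1+r₁) ≈ 32.20 → 33 more payments.
Total paid = 44·£50.00 + £9.89 = £2,209.89; interest = £2,209.89 − £1,770.00 = £439.89.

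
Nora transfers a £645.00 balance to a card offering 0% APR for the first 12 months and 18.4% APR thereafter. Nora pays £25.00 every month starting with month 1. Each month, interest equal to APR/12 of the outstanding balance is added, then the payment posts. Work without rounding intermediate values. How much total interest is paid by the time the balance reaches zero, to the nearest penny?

£45.64

Promo months 1–12 at r₀ = 0%/12 = 0; months 13+ at r₁ = 18.4%/12 = 0.0153333.
After month 12 (no interest yet): B = £645.00 − 12·£25.00 = £345.00.
Then at r₁ with £25.00/mo: n₂ = −ln(1 − r₁·B/P)/ln(1+r₁) ≈ 15.62 → 16 more payments.
Total paid = 27·£25.00 + £15.64 = £690.64; interest = £690.64 − £645.00 = £45.64.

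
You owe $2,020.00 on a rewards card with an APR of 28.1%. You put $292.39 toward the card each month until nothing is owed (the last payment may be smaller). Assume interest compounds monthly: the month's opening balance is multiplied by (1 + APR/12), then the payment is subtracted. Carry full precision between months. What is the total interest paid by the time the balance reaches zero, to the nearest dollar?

$210

Monthly rate r = 28.1%/12 = 2.34167% = 0.0234167.
Payoff takes n = ⌈−ln(1 − rB₀/P)/ln(1+r)⌉ = ⌈7.624⌉ = 8 payments; the last is $183.24.
Total paid = 7·$292.39 + $183.24 = $2,229.97.
Total interest = total paid − principal = $2,229.97 − $2,020.00 = $209.97.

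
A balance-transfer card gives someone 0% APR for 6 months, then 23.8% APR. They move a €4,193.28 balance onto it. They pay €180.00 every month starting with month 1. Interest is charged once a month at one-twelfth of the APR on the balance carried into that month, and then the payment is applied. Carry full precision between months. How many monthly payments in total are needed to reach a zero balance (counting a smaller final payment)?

Promo months 1–6 at r₀ = 0%/12 = 0; months 7+ at r₁ = 23.8%/12 = 0.0198333.
After month 6 (no interest yet): B = €4,193.28 − 6·€180.00 = €3,113.28.
Then at r₁ with €180.00/mo: n₂ = −ln(1 − r₁·B/P)/ln(1+r₁) ≈ 21.39 → 22 more payments.

28 months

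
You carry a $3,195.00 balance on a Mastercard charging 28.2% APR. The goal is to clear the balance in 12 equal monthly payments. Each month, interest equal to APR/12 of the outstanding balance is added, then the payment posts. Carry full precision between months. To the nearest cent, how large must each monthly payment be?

$308.65

Monthly rate r = 28.2%/12 = 2.35% = 0.0235.
Level-payment amortization: P = B₀·r / (1 − (1+r)^(−n)) = 3195.00·0.0235 / (1 − 1.0235^(−12)).
Denominator 1 − (1+r)^(−12) = 0.243261489.
P = 75.0825 / 0.243261489 ≈ 308.65.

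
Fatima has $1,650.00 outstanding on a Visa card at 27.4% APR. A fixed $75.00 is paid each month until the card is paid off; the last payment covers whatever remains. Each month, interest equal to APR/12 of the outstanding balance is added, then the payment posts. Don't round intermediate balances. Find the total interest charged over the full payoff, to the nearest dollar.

$668

Monthly rate r = 27.4%/12 = 2.28333% = 0.0228333.
Payoff takes n = ⌈−ln(1 − rB₀/P)/ln(1+r)⌉ = ⌈30.909⌉ = 31 payments; the last is $68.26.
Total paid = 30·$75.00 + $68.26 = $2,318.26.
Total interest = total paid − principal = $2,318.26 − $1,650.00 = $668.26.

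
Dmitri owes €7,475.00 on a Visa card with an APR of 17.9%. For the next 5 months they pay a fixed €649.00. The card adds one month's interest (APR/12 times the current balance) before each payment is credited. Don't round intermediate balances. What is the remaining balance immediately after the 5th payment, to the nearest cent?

€4,706.13

Monthly rate r = 17.9%/12 = 1.49167% = 0.0149167.
Each month: B ← B·(1+r) − €649.00.
Month 1: interest €111.50; balance after payment €6,937.50.
Month 2: interest €103.48; balance after payment €6,391.99.
Month 3: interest €95.35; balance after payment €5,838.33.
Month 4: interest €87.09; balance after payment €5,276.42.
Month 5: interest €78.71; balance after payment €4,706.13.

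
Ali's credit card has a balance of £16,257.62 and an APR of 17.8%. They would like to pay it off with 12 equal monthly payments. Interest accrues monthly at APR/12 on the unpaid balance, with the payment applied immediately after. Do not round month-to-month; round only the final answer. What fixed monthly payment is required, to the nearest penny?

£1,488.95

Monthly rate r = 17.8%/12 = 1.48333% = 0.0148333.
Level-payment amortization: P = B₀·r / (1 − (1+r)^(−n)) = 16257.62·0.0148333 / (1 − 1.01483^(−12)).
Denominator 1 − (1+r)^(−12) = 0.161962764.
P = 241.155 / 0.161962764 ≈ 1488.95.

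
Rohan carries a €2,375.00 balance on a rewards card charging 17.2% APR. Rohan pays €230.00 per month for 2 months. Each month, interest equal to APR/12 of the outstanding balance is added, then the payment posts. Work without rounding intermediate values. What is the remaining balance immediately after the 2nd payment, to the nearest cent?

€1,980.27

Monthly rate r = 17.2%/12 = 1.43333% = 0.0143333.
Each month: B ← B·(1+r) − €230.00.
Month 1: interest €34.04; balance after payment €2,179.04.
Month 2: interest €31.23; balance after payment €1,980.27.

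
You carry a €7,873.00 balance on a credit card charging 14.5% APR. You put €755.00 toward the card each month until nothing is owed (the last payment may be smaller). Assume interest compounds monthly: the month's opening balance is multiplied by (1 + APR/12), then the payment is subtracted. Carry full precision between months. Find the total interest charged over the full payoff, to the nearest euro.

Monthly rate r = 14.5%/12 = 1.20833% = 0.0120833.
Payoff takes n = ⌈−ln(1 − rB₀/P)/ln(1+r)⌉ = ⌈11.213⌉ = 12 payments; the last is €161.56.
Total paid = 11·€755.00 + €161.56 = €8,466.56.
Total interest = total paid − principal = €8,466.56 − €7,873.00 = €593.56.

€594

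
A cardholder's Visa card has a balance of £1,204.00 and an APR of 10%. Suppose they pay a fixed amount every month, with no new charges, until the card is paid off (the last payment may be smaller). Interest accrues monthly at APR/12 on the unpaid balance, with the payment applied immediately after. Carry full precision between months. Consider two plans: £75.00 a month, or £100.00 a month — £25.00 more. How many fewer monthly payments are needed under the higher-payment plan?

5 fewer payments

Monthly rate r = 10%/12 = 0.833333% = 0.00833333.
At £75.00/mo: n = ⌈−ln(1 − rB₀/P)/ln(1+r)⌉ = 18 payments (last £22.97); total interest = total paid − £1,204.00 = £93.97.
At £100.00/mo: 13 payments (last £74.13); total interest £70.13.
Payments saved = 18 − 13 = 5.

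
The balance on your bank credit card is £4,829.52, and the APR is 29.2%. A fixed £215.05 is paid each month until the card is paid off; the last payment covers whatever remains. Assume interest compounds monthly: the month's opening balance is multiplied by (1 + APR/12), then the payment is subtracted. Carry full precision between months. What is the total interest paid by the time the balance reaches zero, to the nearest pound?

Monthly rate r = 29.2%/12 = 2.43333% = 0.0243333.
Payoff takes n = ⌈−ln(1 − rB₀/P)/ln(1+r)⌉ = ⌈32.888⌉ = 33 payments; the last is £191.22.
Total paid = 32·£215.05 + £191.22 = £7,072.82.
Total interest = total paid − principal = £7,072.82 − £4,829.52 = £2,243.30.

£2,243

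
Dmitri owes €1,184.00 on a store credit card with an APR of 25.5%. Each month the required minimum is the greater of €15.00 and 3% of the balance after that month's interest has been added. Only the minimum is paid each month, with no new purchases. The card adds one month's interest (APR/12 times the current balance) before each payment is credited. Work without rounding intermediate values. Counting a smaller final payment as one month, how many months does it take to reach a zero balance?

150 months

Monthly rate r = 25.5%/12 = 2.125% = 0.02125.
While 3% of the post-interest balance exceeds €15.00, each month B ← (B·(1+r))·(1 − 0.03), i.e. B shrinks by the factor (1+r)·0.97 = 0.99061.
This holds for months 1–94. Entering month 95 the balance is €487.88; 3% of the post-interest balance is now below €15.00, so the flat €15.00 minimum applies from here.
From month 95 a fixed €15.00 at rate r clears €487.88 in 56 more payments. Total: 94 + 56 = 150 months.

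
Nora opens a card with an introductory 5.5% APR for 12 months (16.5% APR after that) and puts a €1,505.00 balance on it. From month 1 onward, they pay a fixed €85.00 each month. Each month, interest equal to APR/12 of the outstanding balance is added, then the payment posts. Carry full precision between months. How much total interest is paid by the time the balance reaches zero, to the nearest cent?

€88.22

Promo months 1–12 at r₀ = 5.5%/12 = 0.00458333; months 13+ at r₁ = 16.5%/12 = 0.01375.
After month 12: iterate B ← B·(1+r₀) − €85.00 for 12 months → €543.78.
Then at r₁ with €85.00/mo: n₂ = −ln(1 − r₁·B/P)/ln(1+r₁) ≈ 6.74 → 7 more payments.
Total paid = 18·€85.00 + €63.22 = €1,593.22; interest = €1,593.22 − €1,505.00 = €88.22.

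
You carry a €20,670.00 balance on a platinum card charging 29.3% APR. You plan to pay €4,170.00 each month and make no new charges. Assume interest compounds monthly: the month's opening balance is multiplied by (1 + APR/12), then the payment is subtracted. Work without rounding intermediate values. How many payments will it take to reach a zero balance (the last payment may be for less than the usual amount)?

6 months

Monthly rate r = 29.3%/12 = 2.44167% = 0.0244167.
Recurrence: B ← B·(1+r) − €4,170.00.
Month 1: interest €504.69; balance after payment €17,004.69.
Month 2: interest €415.20; balance after payment €13,249.89.
Month 3: interest €323.52; balance after payment €9,403.41.
Month 4: interest €229.60; balance after payment €5,463.01.
Month 5: interest €133.39; balance after payment €1,426.40.
Month 6: interest €34.83; balance after payment €0.00.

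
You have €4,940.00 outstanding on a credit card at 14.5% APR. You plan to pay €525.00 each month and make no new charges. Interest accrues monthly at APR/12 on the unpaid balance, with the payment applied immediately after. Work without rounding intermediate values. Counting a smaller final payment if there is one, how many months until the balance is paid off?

Monthly rate r = 14.5%/12 = 1.20833% = 0.0120833.
Recurrence: B ← B·(1+r) − €525.00.
Month 1: interest €59.69; balance after payment €4,474.69.
Month 2: interest €54.07; balance after payment €4,003.76.
Closed form: n = −ln(1 − rB₀/P)/ln(1+r) = −ln(0.8863)/ln(1.01208) ≈ 10.049, so the balance reaches zero during payment 11.

11 payments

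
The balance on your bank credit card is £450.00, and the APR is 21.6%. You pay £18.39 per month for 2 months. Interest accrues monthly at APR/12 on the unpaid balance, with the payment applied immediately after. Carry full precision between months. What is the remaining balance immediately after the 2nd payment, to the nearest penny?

Monthly rate r = 21.6%/12 = 1.8% = 0.018.
Each month: B ← B·(1+r) − £18.39.
Month 1: interest £8.10; balance after payment £439.71.
Month 2: interest £7.91; balance after payment £429.23.

£429.23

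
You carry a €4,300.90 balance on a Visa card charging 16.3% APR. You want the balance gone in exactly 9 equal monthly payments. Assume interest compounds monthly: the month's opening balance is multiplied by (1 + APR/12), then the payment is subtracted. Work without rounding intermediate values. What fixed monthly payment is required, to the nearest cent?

Monthly rate r = 16.3%/12 = 1.35833% = 0.0135833.
Level-payment amortization: P = B₀·r / (1 − (1+r)^(−n)) = 4300.90·0.0135833 / (1 − 1.01358^(−9)).
Denominator 1 − (1+r)^(−9) = 0.114344439.
P = 58.4206 / 0.114344439 ≈ 510.92.

€510.92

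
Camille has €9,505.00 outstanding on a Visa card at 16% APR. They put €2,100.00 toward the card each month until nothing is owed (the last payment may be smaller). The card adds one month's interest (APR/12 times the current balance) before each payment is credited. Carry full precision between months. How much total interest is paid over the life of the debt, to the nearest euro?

Monthly rate r = 16%/12 = 1.33333% = 0.0133333.
Payoff takes n = ⌈−ln(1 − rB₀/P)/ln(1+r)⌉ = ⌈4.700⌉ = 5 payments; the last is €1,472.03.
Total paid = 4·€2,100.00 + €1,472.03 = €9,872.03.
Total interest = total paid − principal = €9,872.03 − €9,505.00 = €367.03.

€367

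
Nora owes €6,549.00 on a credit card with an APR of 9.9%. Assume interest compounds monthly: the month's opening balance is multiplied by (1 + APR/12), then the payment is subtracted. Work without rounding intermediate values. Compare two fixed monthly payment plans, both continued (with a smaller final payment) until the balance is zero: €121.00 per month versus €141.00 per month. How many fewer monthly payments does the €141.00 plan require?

Monthly rate r = 9.9%/12 = 0.825% = 0.00825.
At €121.00/mo: n = ⌈−ln(1 − rB₀/P)/ln(1+r)⌉ = 72 payments (last €120.58); total interest = total paid − €6,549.00 = €2,162.58.
At €141.00/mo: 59 payments (last €114.23); total interest €1,743.23.
Payments saved = 72 − 59 = 13.

13 fewer payments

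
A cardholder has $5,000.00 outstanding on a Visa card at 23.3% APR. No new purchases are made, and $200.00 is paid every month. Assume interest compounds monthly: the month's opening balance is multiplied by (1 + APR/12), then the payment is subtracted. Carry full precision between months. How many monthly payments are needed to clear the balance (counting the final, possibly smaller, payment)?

35 payments

Monthly rate r = 23.3%/12 = 1.94167% = 0.0194167.
Recurrence: B ← B·(1+r) − $200.00.
Month 1: interest $97.08; balance after payment $4,897.08.
Month 2: interest $95.09; balance after payment $4,792.17.
Closed form: n = −ln(1 − rB₀/P)/ln(1+r) = −ln(0.51458)/ln(1.01942) ≈ 34.549, so the balance reaches zero during payment 35.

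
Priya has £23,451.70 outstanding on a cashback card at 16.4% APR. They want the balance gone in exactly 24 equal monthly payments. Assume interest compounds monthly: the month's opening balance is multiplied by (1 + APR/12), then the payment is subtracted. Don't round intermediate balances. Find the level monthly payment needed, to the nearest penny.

£1,152.76

Monthly rate r = 16.4%/12 = 1.36667% = 0.0136667.
Level-payment amortization: P = B₀·r / (1 − (1+r)^(−n)) = 23451.70·0.0136667 / (1 − 1.01367^(−24)).
Denominator 1 − (1+r)^(−24) = 0.27803519.
P = 320.507 / 0.27803519 ≈ 1152.76.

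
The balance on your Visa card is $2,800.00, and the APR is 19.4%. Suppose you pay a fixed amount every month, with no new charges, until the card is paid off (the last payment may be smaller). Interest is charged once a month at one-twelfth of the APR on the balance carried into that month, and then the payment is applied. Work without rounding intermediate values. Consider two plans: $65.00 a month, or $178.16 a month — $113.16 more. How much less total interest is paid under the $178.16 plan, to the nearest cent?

Monthly rate r = 19.4%/12 = 1.61667% = 0.0161667.
At $65.00/mo: n = ⌈−ln(1 − rB₀/P)/ln(1+r)⌉ = 75 payments (last $21.65); total interest = total paid − $2,800.00 = $2,031.65.
At $178.16/mo: 19 payments (last $49.86); total interest $456.74.
Interest saved = $2,031.65 − $456.74 = $1,574.91.

$1,574.91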